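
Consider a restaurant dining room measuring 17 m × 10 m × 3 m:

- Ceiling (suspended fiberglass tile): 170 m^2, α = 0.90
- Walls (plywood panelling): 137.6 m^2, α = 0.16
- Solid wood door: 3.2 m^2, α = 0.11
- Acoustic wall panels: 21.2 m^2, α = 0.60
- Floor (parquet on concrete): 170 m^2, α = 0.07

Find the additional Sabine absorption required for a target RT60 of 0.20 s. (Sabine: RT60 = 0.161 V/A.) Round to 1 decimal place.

210.6 sabins

Total absorption A₁ = 170·0.90 + 137.6·0.16 + 3.2·0.11 + 21.2·0.60 + 170·0.07
  = 153.000 + 22.016 + 0.352 + 12.720 + 11.900 = 199.988 m^2 sabins.
V = 510 m³. Required absorption A₂ = 0.161 × 510 / 0.20 = 410.550 sabins.
Shortfall: 410.550 − 199.988 = 210.6 sabins.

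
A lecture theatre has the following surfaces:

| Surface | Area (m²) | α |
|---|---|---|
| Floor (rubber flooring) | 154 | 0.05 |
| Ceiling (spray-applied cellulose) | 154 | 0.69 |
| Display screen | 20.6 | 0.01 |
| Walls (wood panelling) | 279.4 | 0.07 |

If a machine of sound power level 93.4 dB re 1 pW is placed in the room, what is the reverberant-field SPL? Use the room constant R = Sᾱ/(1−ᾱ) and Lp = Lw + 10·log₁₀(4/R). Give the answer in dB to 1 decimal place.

Σ(Sᵢαᵢ) = 154×0.05 + 154×0.69 + 20.6×0.01 + 279.4×0.07 = 133.724; total area S = 608.0 m².
ᾱ = 133.724/608.0 = 0.2199; R = Sᾱ/(1−ᾱ) = 133.724/(1−0.2199) = 171.419 m².
Lp = 93.4 + 10·log₁₀(4/171.419) = 93.4 + (-16.32) = 77.1 dB.

77.1 dB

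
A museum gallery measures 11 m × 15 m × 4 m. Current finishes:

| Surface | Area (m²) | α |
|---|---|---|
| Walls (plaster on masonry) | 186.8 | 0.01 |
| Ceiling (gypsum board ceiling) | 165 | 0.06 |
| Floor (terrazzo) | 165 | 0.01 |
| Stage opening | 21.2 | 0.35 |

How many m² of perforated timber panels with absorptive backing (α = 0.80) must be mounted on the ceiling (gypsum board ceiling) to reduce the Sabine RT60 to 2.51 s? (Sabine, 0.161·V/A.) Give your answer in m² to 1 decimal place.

Total absorption A₁ = 186.8*0.01 + 165*0.06 + 165*0.01 + 21.2*0.35
  = 1.868 + 9.900 + 1.650 + 7.420 = 20.838 m² sabins.
V = 660 m³. Target absorption A₂ = 0.161 × 660 / 2.51 = 42.335 sabins.
Absorption to add: 42.335 − 20.838 = 21.497 sabins.
Net gain per m²: Δα = 0.80 − 0.06 = 0.74.
Area = ΔA/Δα = 21.497/0.74 = 29.0 m².

29.0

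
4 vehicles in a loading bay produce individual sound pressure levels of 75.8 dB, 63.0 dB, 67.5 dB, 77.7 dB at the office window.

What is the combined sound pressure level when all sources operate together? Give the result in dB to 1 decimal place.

Sum in the linear (power) domain: Σ 10^(Lᵢ/10) = 10^(75.8/10) + 10^(63.0/10) + 10^(67.5/10) + 10^(77.7/10) = 1.045e+08.
Combined level = 10 log₁₀(1.045e+08) = 80.2 dB.

80.2 dB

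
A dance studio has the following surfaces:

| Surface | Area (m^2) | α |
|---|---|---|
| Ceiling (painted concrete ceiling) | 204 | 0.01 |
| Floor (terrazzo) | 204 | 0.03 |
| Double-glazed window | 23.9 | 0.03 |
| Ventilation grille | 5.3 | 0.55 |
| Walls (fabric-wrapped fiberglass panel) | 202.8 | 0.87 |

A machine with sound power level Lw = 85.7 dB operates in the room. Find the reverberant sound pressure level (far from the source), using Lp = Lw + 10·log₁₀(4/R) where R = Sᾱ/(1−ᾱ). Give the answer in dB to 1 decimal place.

Σ(Sᵢαᵢ) = 204·0.01 + 204·0.03 + 23.9·0.03 + 5.3·0.55 + 202.8·0.87 = 188.228; total area S = 640.0 m^2.
ᾱ = 188.228/640.0 = 0.2941; R = Sᾱ/(1−ᾱ) = 188.228/(1−0.2941) = 266.650 m^2.
Lp = Lw + 10 log₁₀(4/R) = 85.7 -18.24 = 67.5 dB.

67.5 dB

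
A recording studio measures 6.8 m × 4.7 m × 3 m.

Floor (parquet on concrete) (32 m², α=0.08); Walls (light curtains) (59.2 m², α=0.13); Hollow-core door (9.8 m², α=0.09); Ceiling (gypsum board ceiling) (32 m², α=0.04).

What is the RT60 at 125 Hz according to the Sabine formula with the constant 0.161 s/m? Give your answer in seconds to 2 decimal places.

1.24 seconds

Equivalent absorption area: A = 32·0.08 + 59.2·0.13 + 9.8·0.09 + 32·0.04 = 12.418 m².
Volume V = 6.8 × 4.7 × 3 = 95.88 m³.
RT60 = 0.161 · V / A = 0.161 × 95.88 / 12.418 = 1.24 s.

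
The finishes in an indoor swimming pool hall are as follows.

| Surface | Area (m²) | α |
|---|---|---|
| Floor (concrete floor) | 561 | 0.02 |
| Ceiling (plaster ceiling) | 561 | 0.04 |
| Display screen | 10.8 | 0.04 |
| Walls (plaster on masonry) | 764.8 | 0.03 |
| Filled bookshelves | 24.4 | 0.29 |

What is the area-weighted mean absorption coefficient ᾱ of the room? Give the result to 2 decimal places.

S = Σ Sᵢ = 561 + 561 + 10.8 + 764.8 + 24.4 = 1922.0 m².
A = 561·0.02 + 561·0.04 + 10.8·0.04 + 764.8·0.03 + 24.4·0.29 = 64.112 sabins.
ᾱ = 64.112 / 1922.0 = 0.03.

0.03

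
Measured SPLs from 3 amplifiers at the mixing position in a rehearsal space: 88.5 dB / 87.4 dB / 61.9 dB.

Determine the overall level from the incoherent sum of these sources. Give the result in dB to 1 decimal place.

91.0 dB

Sum in the linear (power) domain: Σ 10^(Lᵢ/10) = 10^(88.5/10) + 10^(87.4/10) + 10^(61.9/10) = 1.259e+09.
Back to dB: 10·log₁₀ Σ = 91.0 dB.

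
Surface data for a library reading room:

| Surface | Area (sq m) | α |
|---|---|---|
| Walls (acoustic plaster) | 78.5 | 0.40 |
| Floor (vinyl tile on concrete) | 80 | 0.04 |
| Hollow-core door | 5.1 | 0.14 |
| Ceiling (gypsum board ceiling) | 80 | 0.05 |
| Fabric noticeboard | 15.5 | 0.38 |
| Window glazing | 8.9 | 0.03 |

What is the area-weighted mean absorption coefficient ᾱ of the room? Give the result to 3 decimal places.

0.170

Total surface area S = 268.0 sq m.
A = 78.5*0.40 + 80*0.04 + 5.1*0.14 + 80*0.05 + 15.5*0.38 + 8.9*0.03 = 45.471 sabins.
ᾱ = A/S = 0.170.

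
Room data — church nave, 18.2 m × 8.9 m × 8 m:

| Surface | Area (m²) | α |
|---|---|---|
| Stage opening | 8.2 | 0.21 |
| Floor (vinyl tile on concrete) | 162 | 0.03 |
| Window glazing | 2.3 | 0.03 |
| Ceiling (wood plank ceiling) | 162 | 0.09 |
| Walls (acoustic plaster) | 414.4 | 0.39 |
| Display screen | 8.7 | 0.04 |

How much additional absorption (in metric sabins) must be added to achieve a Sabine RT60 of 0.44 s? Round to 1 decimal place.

291.0 sabins

A₁ = Σ Sᵢαᵢ = 8.2*0.21 + 162*0.03 + 2.3*0.03 + 162*0.09 + 414.4*0.39 + 8.7*0.04 = 183.195 sabins.
Target A₂ = 0.161·1295.84/0.44 = 474.160 sabins (V = 1295.84 m³).
ΔA = A₂ − A₁ = 474.160 − 183.195 = 291.0 sabins.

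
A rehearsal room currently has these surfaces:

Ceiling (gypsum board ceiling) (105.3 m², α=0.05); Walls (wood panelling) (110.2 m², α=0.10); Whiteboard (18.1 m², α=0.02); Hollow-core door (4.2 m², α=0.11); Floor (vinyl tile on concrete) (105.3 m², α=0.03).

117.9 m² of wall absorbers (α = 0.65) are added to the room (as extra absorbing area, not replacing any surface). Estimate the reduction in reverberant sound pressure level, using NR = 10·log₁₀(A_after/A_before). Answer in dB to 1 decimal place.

Summing Sᵢαᵢ: 5.265 + 11.020 + 0.362 + 0.462 + 3.159 → A_before = 20.268 sabins.
Added absorption = 117.9 × 0.65 = 76.635 sabins.
A_after = 20.268 + 76.635 = 96.903 sabins.
NR = 10·log₁₀(96.903/20.268) = 6.8 dB.

6.8 dB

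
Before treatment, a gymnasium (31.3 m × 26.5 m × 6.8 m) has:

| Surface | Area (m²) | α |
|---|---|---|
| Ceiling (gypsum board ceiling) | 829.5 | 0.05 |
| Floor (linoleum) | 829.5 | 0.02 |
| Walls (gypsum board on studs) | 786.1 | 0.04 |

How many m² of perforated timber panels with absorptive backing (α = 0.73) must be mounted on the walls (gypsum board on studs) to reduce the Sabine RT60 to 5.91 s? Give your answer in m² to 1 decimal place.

Equivalent absorption area: A₁ = 829.5·0.05 + 829.5·0.02 + 786.1·0.04 = 89.509 m².
Required A₂ = 0.161·5640.26/5.91 = 153.652 sabins.
Absorption to add: 153.652 − 89.509 = 64.143 sabins.
Net gain per m²: Δα = 0.73 − 0.04 = 0.69.
Area = ΔA/Δα = 64.143/0.69 = 93.0 m².

93.0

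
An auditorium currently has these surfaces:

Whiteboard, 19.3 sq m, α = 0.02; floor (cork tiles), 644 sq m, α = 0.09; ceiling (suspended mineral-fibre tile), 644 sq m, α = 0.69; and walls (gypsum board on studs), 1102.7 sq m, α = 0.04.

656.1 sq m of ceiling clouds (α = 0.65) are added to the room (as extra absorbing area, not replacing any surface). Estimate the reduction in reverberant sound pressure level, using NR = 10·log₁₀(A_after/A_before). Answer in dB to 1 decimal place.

2.5 dB

Summing Sᵢαᵢ: 0.386 + 57.960 + 444.360 + 44.108 → A_before = 546.814 sabins.
Treatment contributes 656.1·0.65 = 426.465 sabins.
New total A_after = 973.279 sabins.
Reduction = 10 log₁₀(A_after/A_before) = 10 log₁₀(1.7799) = 2.5 dB.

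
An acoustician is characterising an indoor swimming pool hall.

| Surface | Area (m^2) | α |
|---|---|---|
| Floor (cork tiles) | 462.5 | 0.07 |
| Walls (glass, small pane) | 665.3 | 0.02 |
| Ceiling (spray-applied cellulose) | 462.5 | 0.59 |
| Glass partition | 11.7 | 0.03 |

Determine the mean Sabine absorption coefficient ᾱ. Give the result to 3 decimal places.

S = Σ Sᵢ = 462.5 + 665.3 + 462.5 + 11.7 = 1602.0 m^2.
A = 462.5*0.07 + 665.3*0.02 + 462.5*0.59 + 11.7*0.03 = 318.907 sabins.
ᾱ = 318.907 / 1602.0 = 0.199.

0.199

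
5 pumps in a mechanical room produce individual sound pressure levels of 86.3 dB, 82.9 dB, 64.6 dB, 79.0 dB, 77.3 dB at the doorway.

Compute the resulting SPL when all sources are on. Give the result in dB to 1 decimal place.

Sum in the linear (power) domain: Σ 10^(Lᵢ/10) = 10^(86.3/10) + 10^(82.9/10) + 10^(64.6/10) + 10^(79.0/10) + 10^(77.3/10) = 7.576e+08.
Back to dB: 10·log₁₀ Σ = 88.8 dB.

88.8 dB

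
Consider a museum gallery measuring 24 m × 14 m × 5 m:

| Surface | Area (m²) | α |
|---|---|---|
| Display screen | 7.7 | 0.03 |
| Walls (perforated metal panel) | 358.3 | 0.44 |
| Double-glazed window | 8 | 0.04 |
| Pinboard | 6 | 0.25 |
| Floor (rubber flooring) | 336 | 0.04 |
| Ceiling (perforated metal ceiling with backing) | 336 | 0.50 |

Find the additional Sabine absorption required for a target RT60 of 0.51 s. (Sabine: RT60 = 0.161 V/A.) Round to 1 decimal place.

Equivalent absorption area: A₁ = 7.7×0.03 + 358.3×0.44 + 8×0.04 + 6×0.25 + 336×0.04 + 336×0.50 = 341.143 m².
For T = 0.51 s, need A₂ = 0.161·V/T = 0.161·1680/0.51 = 530.353 sabins.
ΔA = A₂ − A₁ = 530.353 − 341.143 = 189.2 sabins.

189.2 sabins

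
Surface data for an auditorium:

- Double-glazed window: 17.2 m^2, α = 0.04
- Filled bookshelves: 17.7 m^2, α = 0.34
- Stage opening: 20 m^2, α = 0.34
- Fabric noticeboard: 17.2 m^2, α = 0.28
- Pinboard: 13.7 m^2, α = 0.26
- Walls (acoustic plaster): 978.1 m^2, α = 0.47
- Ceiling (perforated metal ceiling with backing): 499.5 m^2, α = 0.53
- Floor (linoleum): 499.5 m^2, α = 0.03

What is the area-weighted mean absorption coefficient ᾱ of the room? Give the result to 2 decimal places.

0.37

S = Σ Sᵢ = 17.2 + 17.7 + 20 + 17.2 + 13.7 + 978.1 + 499.5 + 499.5 = 2062.9 m^2.
Σ(Sᵢαᵢ) = 17.2·0.04 + 17.7·0.34 + 20·0.34 + 17.2·0.28 + 13.7·0.26 + 978.1·0.47 + 499.5·0.53 + 499.5·0.03 = 761.311.
ᾱ = 761.311 / 2062.9 = 0.37.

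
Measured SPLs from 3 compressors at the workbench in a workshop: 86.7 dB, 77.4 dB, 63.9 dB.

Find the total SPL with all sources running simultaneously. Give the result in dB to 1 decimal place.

Sum in the linear (power) domain: Σ 10^(Lᵢ/10) = 10^(86.7/10) + 10^(77.4/10) + 10^(63.9/10) = 5.251e+08.
Back to dB: 10·log₁₀ Σ = 87.2 dB.

87.2 dB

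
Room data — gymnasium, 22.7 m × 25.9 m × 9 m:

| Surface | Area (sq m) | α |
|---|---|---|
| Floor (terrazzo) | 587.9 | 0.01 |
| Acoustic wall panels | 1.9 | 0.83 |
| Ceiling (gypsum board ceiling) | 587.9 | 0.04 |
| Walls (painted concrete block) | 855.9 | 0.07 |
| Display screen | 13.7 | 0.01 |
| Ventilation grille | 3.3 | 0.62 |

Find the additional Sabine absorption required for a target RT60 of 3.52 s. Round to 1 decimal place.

Summing Sᵢαᵢ: 5.879 + 1.577 + 23.516 + 59.913 + 0.137 + 2.046 → A₁ = 93.068 sabins.
For T = 3.52 s, need A₂ = 0.161·V/T = 0.161·5291.37/3.52 = 242.020 sabins.
Additional absorption ΔA = 242.020 − 93.068 = 149.0 sabins.

149.0 sabins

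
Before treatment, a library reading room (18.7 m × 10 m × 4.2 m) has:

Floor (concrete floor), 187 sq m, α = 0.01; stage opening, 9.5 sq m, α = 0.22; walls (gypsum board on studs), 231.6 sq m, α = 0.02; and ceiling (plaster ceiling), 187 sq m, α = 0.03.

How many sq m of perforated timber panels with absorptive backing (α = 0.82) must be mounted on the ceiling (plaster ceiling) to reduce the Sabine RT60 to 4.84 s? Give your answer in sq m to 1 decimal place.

Summing Sᵢαᵢ: 1.870 + 2.090 + 4.632 + 5.610 → A₁ = 14.202 sabins.
V = 785.4 m³. Target absorption A₂ = 0.161 × 785.4 / 4.84 = 26.126 sabins.
Absorption to add: 26.126 − 14.202 = 11.924 sabins.
Net gain per sq m: Δα = 0.82 − 0.03 = 0.79.
Area = ΔA/Δα = 11.924/0.79 = 15.1 sq m.

15.1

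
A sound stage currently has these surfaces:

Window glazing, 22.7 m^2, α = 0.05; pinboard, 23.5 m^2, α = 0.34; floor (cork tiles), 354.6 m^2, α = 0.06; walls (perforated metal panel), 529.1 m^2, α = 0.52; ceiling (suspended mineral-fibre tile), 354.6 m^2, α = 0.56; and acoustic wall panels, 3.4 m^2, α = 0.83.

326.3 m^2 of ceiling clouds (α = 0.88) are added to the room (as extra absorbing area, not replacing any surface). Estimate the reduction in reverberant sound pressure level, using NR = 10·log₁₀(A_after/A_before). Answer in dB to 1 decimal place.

1.9 dB

Summing Sᵢαᵢ: 1.135 + 7.990 + 21.276 + 275.132 + 198.576 + 2.822 → A_before = 506.931 sabins.
Treatment contributes 326.3·0.88 = 287.144 sabins.
A_after = 506.931 + 287.144 = 794.075 sabins.
Reduction = 10 log₁₀(A_after/A_before) = 10 log₁₀(1.5664) = 1.9 dB.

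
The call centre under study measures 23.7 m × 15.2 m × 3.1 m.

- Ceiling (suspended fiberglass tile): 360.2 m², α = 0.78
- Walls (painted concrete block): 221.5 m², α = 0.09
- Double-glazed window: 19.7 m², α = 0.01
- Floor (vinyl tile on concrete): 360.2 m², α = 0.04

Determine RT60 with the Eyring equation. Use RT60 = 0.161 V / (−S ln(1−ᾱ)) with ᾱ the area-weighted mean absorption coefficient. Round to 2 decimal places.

0.47 sec

S = Σ Sᵢ = 961.6 m².
Σ(Sᵢαᵢ) = 360.2×0.78 + 221.5×0.09 + 19.7×0.01 + 360.2×0.04 = 315.496.
ᾱ = 315.496 / 961.6 = 0.3281.
−S·ln(1−ᾱ) = −961.6 × ln(1 − 0.3281) = 382.376.
V = 23.7 × 15.2 × 3.1 = 1116.744 m³.
T = 0.161·V/[−S·ln(1−ᾱ)] = 0.161·1116.744/382.376 = 0.47 s.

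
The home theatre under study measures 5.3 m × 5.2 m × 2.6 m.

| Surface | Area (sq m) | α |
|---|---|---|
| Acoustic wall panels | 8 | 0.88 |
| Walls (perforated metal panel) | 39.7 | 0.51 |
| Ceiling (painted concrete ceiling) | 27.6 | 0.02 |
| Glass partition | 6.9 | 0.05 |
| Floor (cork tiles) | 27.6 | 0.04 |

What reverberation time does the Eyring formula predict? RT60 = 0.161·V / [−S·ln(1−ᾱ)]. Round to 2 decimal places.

0.34 s

S = Σ Sᵢ = 109.8 sq m.
Σ(Sᵢαᵢ) = 8×0.88 + 39.7×0.51 + 27.6×0.02 + 6.9×0.05 + 27.6×0.04 = 29.288.
ᾱ = 29.288 / 109.8 = 0.2667.
−S·ln(1−ᾱ) = −109.8 × ln(1 − 0.2667) = 34.060.
V = 5.3 × 5.2 × 2.6 = 71.656 m³.
T = 0.161·V/[−S·ln(1−ᾱ)] = 0.161·71.656/34.060 = 0.34 s.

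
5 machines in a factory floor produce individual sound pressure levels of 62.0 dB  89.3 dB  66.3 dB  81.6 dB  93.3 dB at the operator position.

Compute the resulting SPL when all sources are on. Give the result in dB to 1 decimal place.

95.0 dB

Σ 10^(Lᵢ/10) = 3.139e+09.
Combined level = 10 log₁₀(3.139e+09) = 95.0 dB.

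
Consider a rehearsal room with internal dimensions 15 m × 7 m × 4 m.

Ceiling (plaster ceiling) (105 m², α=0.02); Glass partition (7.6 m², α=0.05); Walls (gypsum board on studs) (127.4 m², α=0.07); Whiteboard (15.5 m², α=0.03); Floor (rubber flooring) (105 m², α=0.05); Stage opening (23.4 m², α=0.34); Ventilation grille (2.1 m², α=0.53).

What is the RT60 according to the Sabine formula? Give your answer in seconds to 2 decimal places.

Equivalent absorption area: A = 105*0.02 + 7.6*0.05 + 127.4*0.07 + 15.5*0.03 + 105*0.05 + 23.4*0.34 + 2.1*0.53 = 26.182 m².
V = 15·7·4 = 420 m³.
T = 0.161 V/A = 0.161·420/26.182 = 2.58 s.

2.58 s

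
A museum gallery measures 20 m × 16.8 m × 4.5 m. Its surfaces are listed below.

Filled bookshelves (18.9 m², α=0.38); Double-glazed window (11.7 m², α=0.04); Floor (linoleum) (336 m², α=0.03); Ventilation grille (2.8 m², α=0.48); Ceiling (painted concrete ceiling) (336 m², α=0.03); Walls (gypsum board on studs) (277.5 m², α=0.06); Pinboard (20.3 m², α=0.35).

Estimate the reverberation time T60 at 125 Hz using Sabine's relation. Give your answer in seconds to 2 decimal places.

Equivalent absorption area: A = 18.9*0.38 + 11.7*0.04 + 336*0.03 + 2.8*0.48 + 336*0.03 + 277.5*0.06 + 20.3*0.35 = 52.909 m².
Room volume: 1512 m³.
RT60 = 0.161 · V / A = 0.161 × 1512 / 52.909 = 4.60 s.

4.60 seconds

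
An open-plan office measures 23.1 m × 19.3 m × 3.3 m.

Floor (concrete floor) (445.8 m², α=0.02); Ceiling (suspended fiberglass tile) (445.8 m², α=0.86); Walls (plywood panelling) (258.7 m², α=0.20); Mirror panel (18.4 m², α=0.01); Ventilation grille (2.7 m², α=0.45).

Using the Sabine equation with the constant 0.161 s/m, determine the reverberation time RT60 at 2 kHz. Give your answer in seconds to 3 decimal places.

Equivalent absorption area: A = 445.8*0.02 + 445.8*0.86 + 258.7*0.20 + 18.4*0.01 + 2.7*0.45 = 445.443 m².
Room volume: 1471.239 m³.
Sabine: RT60 = 0.161 × 1471.239 / 445.443 = 0.532 s.

0.532 seconds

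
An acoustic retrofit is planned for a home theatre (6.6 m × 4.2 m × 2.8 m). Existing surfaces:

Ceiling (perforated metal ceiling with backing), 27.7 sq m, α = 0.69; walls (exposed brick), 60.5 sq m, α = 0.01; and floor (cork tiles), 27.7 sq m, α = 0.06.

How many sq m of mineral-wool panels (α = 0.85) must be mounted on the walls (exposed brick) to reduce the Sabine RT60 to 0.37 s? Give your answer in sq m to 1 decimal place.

Summing Sᵢαᵢ: 19.113 + 0.605 + 1.662 → A₁ = 21.380 sabins.
V = 77.616 m³. Target absorption A₂ = 0.161 × 77.616 / 0.37 = 33.773 sabins.
ΔA needed = 33.773 − 21.380 = 12.393 sabins.
Each sq m of panel replacing the walls (exposed brick) adds (0.85 − 0.01) = 0.84 sabins.
Panel area = 12.393 / 0.84 = 14.8 sq m.

14.8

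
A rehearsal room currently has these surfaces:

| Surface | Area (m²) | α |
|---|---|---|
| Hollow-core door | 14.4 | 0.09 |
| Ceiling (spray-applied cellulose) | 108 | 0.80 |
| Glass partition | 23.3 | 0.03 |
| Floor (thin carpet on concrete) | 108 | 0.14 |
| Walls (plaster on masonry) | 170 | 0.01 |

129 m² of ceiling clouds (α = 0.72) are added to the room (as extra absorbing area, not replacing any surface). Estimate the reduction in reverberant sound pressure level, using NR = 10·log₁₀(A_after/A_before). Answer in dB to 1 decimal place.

Summing Sᵢαᵢ: 1.296 + 86.400 + 0.699 + 15.120 + 1.700 → A_before = 105.215 sabins.
Added absorption = 129 × 0.72 = 92.880 sabins.
A_after = 105.215 + 92.880 = 198.095 sabins.
NR = 10·log₁₀(198.095/105.215) = 2.7 dB.

2.7 dB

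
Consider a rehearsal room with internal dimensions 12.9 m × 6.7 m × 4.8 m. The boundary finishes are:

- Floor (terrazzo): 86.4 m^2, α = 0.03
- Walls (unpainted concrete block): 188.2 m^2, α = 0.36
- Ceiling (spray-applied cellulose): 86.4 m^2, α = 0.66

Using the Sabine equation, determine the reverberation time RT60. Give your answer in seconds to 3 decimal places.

0.524 s

A = Σ Sᵢαᵢ = 86.4*0.03 + 188.2*0.36 + 86.4*0.66 = 127.368 sabins.
Volume V = 12.9 × 6.7 × 4.8 = 414.864 m³.
RT60 = 0.161 · V / A = 0.161 × 414.864 / 127.368 = 0.524 s.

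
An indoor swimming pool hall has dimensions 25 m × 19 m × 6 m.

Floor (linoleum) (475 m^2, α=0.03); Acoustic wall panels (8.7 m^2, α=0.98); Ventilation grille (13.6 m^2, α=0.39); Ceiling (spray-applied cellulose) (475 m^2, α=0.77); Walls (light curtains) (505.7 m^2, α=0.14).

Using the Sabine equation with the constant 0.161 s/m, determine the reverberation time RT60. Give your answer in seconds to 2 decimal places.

A = Σ Sᵢαᵢ = 475×0.03 + 8.7×0.98 + 13.6×0.39 + 475×0.77 + 505.7×0.14 = 464.628 sabins.
Volume V = 25 × 19 × 6 = 2850 m³.
Sabine: RT60 = 0.161 × 2850 / 464.628 = 0.99 s.

0.99 sec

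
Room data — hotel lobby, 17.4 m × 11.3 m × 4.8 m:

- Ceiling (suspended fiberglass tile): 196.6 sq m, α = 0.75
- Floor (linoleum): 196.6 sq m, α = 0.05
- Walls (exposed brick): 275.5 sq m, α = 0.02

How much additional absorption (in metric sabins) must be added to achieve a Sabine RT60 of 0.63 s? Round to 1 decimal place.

A₁ = Σ Sᵢαᵢ = 196.6×0.75 + 196.6×0.05 + 275.5×0.02 = 162.790 sabins.
For T = 0.63 s, need A₂ = 0.161·V/T = 0.161·943.776/0.63 = 241.187 sabins.
ΔA = A₂ − A₁ = 241.187 − 162.790 = 78.4 sabins.

78.4 sabins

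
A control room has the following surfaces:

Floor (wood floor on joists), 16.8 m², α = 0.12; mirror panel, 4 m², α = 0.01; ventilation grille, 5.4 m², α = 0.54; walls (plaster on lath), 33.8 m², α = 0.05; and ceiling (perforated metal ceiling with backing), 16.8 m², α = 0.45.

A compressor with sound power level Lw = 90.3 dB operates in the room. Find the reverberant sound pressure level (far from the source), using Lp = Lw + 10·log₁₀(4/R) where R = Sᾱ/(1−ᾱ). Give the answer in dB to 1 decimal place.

A = 14.222 sabins; S = 76.8 m².
ᾱ = 0.1852, so room constant R = A/(1−ᾱ) = 17.455 m².
Lp = 90.3 + 10·log₁₀(4/17.455) = 90.3 + (-6.40) = 83.9 dB.

83.9 dB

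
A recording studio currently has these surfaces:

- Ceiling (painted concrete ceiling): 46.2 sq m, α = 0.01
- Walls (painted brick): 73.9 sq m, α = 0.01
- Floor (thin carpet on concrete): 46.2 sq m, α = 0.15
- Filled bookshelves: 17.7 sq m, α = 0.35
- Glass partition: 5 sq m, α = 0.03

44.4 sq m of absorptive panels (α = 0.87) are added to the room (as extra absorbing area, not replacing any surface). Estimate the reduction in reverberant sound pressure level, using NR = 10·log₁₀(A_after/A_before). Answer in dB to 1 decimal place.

Equivalent absorption area: A_before = 46.2*0.01 + 73.9*0.01 + 46.2*0.15 + 17.7*0.35 + 5*0.03 = 14.476 sq m.
Added absorption = 44.4 × 0.87 = 38.628 sabins.
A_after = 14.476 + 38.628 = 53.104 sabins.
Reduction = 10 log₁₀(A_after/A_before) = 10 log₁₀(3.6684) = 5.6 dB.

5.6 dB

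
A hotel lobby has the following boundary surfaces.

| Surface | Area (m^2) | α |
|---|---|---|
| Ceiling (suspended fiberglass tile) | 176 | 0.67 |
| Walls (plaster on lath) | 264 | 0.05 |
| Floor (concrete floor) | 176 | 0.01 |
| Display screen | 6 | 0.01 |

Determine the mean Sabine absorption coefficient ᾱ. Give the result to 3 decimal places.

0.214

S = Σ Sᵢ = 176 + 264 + 176 + 6 = 622.0 m^2.
A = 176·0.67 + 264·0.05 + 176·0.01 + 6·0.01 = 132.940 sabins.
ᾱ = A/S = 0.214.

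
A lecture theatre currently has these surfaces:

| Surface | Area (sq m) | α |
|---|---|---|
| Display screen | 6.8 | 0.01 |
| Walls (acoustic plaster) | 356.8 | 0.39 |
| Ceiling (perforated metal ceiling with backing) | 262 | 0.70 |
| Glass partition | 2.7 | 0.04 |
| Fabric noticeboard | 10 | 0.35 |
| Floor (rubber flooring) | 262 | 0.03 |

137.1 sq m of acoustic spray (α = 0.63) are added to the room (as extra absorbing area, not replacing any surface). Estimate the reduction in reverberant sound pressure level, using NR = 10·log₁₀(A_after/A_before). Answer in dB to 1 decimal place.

1.0 dB

A_before = Σ Sᵢαᵢ = 6.8×0.01 + 356.8×0.39 + 262×0.70 + 2.7×0.04 + 10×0.35 + 262×0.03 = 334.088 sabins.
Treatment contributes 137.1·0.63 = 86.373 sabins.
New total A_after = 420.461 sabins.
Reduction = 10 log₁₀(A_after/A_before) = 10 log₁₀(1.2585) = 1.0 dB.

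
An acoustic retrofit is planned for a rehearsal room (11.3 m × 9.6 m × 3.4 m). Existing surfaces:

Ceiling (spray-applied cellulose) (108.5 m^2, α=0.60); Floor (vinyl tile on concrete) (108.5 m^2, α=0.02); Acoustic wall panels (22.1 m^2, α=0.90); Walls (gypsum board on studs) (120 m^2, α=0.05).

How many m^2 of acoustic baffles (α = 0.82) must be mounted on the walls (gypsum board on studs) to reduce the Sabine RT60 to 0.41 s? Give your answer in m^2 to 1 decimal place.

Total absorption A₁ = 108.5*0.60 + 108.5*0.02 + 22.1*0.90 + 120*0.05
  = 65.100 + 2.170 + 19.890 + 6.000 = 93.160 m^2 sabins.
Required A₂ = 0.161·368.832/0.41 = 144.834 sabins.
ΔA needed = 144.834 − 93.160 = 51.674 sabins.
Each m^2 of panel replacing the walls (gypsum board on studs) adds (0.82 − 0.05) = 0.77 sabins.
Panel area = 51.674 / 0.77 = 67.1 m^2.

67.1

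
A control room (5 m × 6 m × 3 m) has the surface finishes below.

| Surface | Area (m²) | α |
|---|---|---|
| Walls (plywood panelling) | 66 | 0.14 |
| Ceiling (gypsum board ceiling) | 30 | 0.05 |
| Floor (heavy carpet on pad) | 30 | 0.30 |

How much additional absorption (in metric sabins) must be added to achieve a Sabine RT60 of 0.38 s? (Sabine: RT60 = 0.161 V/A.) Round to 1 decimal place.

18.4 sabins

Summing Sᵢαᵢ: 9.240 + 1.500 + 9.000 → A₁ = 19.740 sabins.
V = 90 m³. Required absorption A₂ = 0.161 × 90 / 0.38 = 38.132 sabins.
Shortfall: 38.132 − 19.740 = 18.4 sabins.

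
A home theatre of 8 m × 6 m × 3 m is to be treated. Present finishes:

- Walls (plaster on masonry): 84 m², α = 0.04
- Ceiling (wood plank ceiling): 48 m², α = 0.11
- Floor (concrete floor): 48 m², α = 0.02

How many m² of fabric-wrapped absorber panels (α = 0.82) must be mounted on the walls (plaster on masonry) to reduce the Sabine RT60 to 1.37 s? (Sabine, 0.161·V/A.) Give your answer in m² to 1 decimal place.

Total absorption A₁ = 84·0.04 + 48·0.11 + 48·0.02
  = 3.360 + 5.280 + 0.960 = 9.600 m² sabins.
Required A₂ = 0.161·144/1.37 = 16.923 sabins.
ΔA needed = 16.923 − 9.600 = 7.323 sabins.
Each m² of panel replacing the walls (plaster on masonry) adds (0.82 − 0.04) = 0.78 sabins.
Area = ΔA/Δα = 7.323/0.78 = 9.4 m².

9.4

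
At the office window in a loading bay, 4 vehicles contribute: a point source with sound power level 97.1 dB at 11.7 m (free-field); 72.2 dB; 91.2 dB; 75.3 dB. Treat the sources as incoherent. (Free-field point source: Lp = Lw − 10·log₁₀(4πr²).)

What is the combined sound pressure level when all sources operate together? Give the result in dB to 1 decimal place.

91.4 dB

Source at 11.7 m: Lp = 97.1 − 10·log₁₀(4π·11.7²) = 97.1 − 10·log₁₀(1720.210) = 64.7 dB.
Sum in the linear (power) domain: Σ 10^(Lᵢ/10) = 10^(64.7/10) + 10^(72.2/10) + 10^(91.2/10) + 10^(75.3/10) = 1.372e+09.
Combined level = 10 log₁₀(1.372e+09) = 91.4 dB.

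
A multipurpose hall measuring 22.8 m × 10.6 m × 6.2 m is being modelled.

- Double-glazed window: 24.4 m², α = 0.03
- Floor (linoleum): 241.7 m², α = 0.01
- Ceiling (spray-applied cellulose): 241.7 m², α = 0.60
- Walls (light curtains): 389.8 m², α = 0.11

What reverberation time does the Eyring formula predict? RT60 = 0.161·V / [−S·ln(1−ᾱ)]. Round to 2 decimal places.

S = Σ Sᵢ = 897.6 m².
Absorption A = 24.4×0.03 + 241.7×0.01 + 241.7×0.60 + 389.8×0.11 = 191.047 sabins.
Mean coefficient ᾱ = A/S = 0.2128.
Eyring denominator: −S ln(1−ᾱ) = 214.771.
V = 22.8 × 10.6 × 6.2 = 1498.416 m³.
RT60 = 0.161 × 1498.416 / 214.771 = 1.12 s.

1.12 seconds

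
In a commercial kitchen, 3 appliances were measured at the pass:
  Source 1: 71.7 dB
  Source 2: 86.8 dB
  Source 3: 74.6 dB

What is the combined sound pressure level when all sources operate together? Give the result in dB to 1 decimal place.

Σ 10^(Lᵢ/10) = 5.223e+08.
Combined level = 10 log₁₀(5.223e+08) = 87.2 dB.

87.2 dB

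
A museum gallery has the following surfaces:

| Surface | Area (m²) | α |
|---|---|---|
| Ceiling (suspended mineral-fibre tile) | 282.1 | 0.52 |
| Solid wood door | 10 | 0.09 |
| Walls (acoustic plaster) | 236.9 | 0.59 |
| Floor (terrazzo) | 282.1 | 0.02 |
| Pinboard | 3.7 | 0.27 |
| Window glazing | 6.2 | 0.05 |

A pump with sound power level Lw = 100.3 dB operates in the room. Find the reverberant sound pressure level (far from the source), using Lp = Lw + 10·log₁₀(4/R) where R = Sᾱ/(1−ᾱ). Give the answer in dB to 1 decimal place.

79.7 dB

Σ(Sᵢαᵢ) = 282.1×0.52 + 10×0.09 + 236.9×0.59 + 282.1×0.02 + 3.7×0.27 + 6.2×0.05 = 294.314; total area S = 821.0 m².
ᾱ = 0.3585, so room constant R = A/(1−ᾱ) = 458.790 m².
Lp = Lw + 10 log₁₀(4/R) = 100.3 -20.60 = 79.7 dB.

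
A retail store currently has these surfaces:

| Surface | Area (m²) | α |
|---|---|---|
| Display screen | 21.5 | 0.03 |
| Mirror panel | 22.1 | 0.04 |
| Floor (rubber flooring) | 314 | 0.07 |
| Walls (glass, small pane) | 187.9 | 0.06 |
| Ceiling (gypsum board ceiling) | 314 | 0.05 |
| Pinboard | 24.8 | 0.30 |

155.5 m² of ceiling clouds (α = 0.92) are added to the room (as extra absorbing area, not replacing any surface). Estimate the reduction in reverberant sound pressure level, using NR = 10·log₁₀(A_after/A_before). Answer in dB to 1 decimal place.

5.4 dB

Equivalent absorption area: A_before = 21.5×0.03 + 22.1×0.04 + 314×0.07 + 187.9×0.06 + 314×0.05 + 24.8×0.30 = 57.923 m².
Added absorption = 155.5 × 0.92 = 143.060 sabins.
New total A_after = 200.983 sabins.
NR = 10·log₁₀(200.983/57.923) = 5.4 dB.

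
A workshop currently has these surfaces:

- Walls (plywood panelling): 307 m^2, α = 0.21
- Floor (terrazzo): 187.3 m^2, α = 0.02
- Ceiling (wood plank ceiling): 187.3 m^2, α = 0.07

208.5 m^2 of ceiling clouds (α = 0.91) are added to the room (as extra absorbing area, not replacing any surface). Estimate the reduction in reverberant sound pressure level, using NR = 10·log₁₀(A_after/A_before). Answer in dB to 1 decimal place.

5.2 dB

A_before = Σ Sᵢαᵢ = 307*0.21 + 187.3*0.02 + 187.3*0.07 = 81.327 sabins.
Added absorption = 208.5 × 0.91 = 189.735 sabins.
A_after = 81.327 + 189.735 = 271.062 sabins.
Reduction = 10 log₁₀(A_after/A_before) = 10 log₁₀(3.3330) = 5.2 dB.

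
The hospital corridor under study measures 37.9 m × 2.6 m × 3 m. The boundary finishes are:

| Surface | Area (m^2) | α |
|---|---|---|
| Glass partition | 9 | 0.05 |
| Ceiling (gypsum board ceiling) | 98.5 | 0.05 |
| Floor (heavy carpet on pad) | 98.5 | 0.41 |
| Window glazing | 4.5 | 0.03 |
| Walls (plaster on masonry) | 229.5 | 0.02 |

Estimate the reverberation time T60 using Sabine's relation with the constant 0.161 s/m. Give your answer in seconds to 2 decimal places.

Equivalent absorption area: A = 9*0.05 + 98.5*0.05 + 98.5*0.41 + 4.5*0.03 + 229.5*0.02 = 50.485 m^2.
V = 37.9·2.6·3 = 295.62 m³.
T = 0.161 V/A = 0.161·295.62/50.485 = 0.94 s.

0.94 sec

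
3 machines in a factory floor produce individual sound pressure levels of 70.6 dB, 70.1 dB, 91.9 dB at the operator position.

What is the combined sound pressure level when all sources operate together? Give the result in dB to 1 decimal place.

Converting to relative power and adding: 10^(70.6/10) + 10^(70.1/10) + 10^(91.9/10) = 1.571e+09.
Combined level = 10 log₁₀(1.571e+09) = 92.0 dB.

92.0 dB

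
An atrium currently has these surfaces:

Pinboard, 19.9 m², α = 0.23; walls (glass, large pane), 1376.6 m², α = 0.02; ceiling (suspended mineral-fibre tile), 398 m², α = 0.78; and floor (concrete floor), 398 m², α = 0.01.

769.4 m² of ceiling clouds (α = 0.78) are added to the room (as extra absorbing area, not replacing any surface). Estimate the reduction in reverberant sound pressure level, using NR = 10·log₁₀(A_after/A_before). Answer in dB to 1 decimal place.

4.4 dB

Total absorption A_before = 19.9·0.23 + 1376.6·0.02 + 398·0.78 + 398·0.01
  = 4.577 + 27.532 + 310.440 + 3.980 = 346.529 m² sabins.
Treatment contributes 769.4·0.78 = 600.132 sabins.
New total A_after = 946.661 sabins.
Reduction = 10 log₁₀(A_after/A_before) = 10 log₁₀(2.7318) = 4.4 dB.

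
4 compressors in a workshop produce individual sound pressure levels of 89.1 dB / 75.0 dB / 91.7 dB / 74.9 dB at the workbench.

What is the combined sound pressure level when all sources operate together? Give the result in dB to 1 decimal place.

93.7 dB

Converting to relative power and adding: 10^(89.1/10) + 10^(75.0/10) + 10^(91.7/10) + 10^(74.9/10) = 2.354e+09.
Combined level = 10 log₁₀(2.354e+09) = 93.7 dB.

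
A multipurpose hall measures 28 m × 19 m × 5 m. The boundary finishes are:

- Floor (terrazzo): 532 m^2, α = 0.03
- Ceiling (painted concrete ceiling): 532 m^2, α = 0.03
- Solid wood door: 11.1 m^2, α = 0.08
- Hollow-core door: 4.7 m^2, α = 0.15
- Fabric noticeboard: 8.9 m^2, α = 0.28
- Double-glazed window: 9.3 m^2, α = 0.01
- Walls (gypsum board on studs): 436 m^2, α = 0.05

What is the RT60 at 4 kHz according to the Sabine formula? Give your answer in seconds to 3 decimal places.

Summing Sᵢαᵢ: 15.960 + 15.960 + 0.888 + 0.705 + 2.492 + 0.093 + 21.800 → A = 57.898 sabins.
V = 28·19·5 = 2660 m³.
RT60 = 0.161 · V / A = 0.161 × 2660 / 57.898 = 7.397 s.

7.397 seconds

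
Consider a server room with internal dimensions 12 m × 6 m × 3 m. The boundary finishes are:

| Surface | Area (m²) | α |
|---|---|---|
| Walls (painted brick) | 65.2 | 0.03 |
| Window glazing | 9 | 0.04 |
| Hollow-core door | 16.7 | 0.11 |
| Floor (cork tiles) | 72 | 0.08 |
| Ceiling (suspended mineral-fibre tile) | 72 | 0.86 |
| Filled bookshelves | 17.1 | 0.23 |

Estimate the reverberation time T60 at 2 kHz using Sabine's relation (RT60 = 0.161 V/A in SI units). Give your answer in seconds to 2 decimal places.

0.46 s

Summing Sᵢαᵢ: 1.956 + 0.360 + 1.837 + 5.760 + 61.920 + 3.933 → A = 75.766 sabins.
V = 12·6·3 = 216 m³.
T = 0.161 V/A = 0.161·216/75.766 = 0.46 s.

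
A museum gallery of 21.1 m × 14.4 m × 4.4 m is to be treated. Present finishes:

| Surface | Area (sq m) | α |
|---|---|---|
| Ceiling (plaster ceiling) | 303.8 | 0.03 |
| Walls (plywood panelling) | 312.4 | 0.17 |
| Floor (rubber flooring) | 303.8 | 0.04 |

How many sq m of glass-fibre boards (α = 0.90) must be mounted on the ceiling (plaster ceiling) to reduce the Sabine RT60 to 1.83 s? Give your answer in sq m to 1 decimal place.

Equivalent absorption area: A₁ = 303.8×0.03 + 312.4×0.17 + 303.8×0.04 = 74.374 sq m.
Required A₂ = 0.161·1336.896/1.83 = 117.618 sabins.
ΔA needed = 117.618 − 74.374 = 43.244 sabins.
Net gain per sq m: Δα = 0.90 − 0.03 = 0.87.
Panel area = 43.244 / 0.87 = 49.7 sq m.

49.7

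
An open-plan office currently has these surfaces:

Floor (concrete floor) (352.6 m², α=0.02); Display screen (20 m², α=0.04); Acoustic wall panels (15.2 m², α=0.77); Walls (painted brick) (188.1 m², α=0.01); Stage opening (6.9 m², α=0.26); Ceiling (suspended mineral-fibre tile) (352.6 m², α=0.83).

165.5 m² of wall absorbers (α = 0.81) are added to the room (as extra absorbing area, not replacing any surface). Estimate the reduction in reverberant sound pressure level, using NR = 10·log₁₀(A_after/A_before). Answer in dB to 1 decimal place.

1.5 dB

A_before = Σ Sᵢαᵢ = 352.6*0.02 + 20*0.04 + 15.2*0.77 + 188.1*0.01 + 6.9*0.26 + 352.6*0.83 = 315.889 sabins.
Added absorption = 165.5 × 0.81 = 134.055 sabins.
A_after = 315.889 + 134.055 = 449.944 sabins.
Reduction = 10 log₁₀(A_after/A_before) = 10 log₁₀(1.4244) = 1.5 dB.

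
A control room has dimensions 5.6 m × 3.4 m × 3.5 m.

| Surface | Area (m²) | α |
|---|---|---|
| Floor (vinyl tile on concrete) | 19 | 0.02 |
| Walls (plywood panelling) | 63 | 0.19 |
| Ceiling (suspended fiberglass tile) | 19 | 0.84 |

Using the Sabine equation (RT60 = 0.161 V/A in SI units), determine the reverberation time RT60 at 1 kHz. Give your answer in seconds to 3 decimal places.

0.379 sec

Equivalent absorption area: A = 19·0.02 + 63·0.19 + 19·0.84 = 28.310 m².
Room volume: 66.64 m³.
T = 0.161 V/A = 0.161·66.64/28.310 = 0.379 s.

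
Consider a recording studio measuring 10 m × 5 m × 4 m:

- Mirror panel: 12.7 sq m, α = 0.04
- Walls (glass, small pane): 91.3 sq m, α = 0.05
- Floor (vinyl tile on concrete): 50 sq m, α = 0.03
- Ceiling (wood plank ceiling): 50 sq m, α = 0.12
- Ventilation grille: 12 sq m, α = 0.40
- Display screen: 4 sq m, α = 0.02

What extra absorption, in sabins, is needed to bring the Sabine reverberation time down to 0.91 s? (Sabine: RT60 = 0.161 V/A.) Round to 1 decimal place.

17.9 sabins

Equivalent absorption area: A₁ = 12.7·0.04 + 91.3·0.05 + 50·0.03 + 50·0.12 + 12·0.40 + 4·0.02 = 17.453 sq m.
Target A₂ = 0.161·200/0.91 = 35.385 sabins (V = 200 m³).
Additional absorption ΔA = 35.385 − 17.453 = 17.9 sabins.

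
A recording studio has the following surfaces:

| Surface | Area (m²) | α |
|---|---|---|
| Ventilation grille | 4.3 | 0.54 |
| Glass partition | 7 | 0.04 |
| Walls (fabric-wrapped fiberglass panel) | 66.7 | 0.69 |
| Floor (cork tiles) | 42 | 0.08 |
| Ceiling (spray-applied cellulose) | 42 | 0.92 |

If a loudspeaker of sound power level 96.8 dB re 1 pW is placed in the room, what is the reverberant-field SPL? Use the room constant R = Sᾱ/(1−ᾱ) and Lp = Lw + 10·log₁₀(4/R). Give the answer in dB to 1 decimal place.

79.7 dB

Σ(Sᵢαᵢ) = 4.3·0.54 + 7·0.04 + 66.7·0.69 + 42·0.08 + 42·0.92 = 90.625; total area S = 162.0 m².
ᾱ = 90.625/162.0 = 0.5594; R = Sᾱ/(1−ᾱ) = 90.625/(1−0.5594) = 205.685 m².
Lp = 96.8 + 10·log₁₀(4/205.685) = 96.8 + (-17.11) = 79.7 dB.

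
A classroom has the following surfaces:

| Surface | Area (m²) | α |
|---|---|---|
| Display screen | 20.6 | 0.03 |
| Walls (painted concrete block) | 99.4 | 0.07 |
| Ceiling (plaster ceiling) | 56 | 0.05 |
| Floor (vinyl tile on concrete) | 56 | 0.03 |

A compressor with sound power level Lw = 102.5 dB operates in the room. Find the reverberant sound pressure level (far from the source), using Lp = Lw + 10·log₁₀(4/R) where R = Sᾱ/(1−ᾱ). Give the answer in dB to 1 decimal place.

A = 12.056 sabins; S = 232.0 m².
ᾱ = 12.056/232.0 = 0.0520; R = Sᾱ/(1−ᾱ) = 12.056/(1−0.0520) = 12.717 m².
Lp = Lw + 10 log₁₀(4/R) = 102.5 -5.02 = 97.5 dB.

97.5 dB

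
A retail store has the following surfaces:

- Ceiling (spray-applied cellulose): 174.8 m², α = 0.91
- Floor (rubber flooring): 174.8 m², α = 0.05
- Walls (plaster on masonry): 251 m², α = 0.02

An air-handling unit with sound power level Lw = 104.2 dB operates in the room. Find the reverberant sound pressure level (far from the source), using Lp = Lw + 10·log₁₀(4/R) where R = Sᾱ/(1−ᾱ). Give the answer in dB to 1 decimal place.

Σ(Sᵢαᵢ) = 174.8·0.91 + 174.8·0.05 + 251·0.02 = 172.828; total area S = 600.6 m².
ᾱ = 0.2878, so room constant R = A/(1−ᾱ) = 242.668 m².
Lp = 104.2 + 10·log₁₀(4/242.668) = 104.2 + (-17.83) = 86.4 dB.

86.4 dB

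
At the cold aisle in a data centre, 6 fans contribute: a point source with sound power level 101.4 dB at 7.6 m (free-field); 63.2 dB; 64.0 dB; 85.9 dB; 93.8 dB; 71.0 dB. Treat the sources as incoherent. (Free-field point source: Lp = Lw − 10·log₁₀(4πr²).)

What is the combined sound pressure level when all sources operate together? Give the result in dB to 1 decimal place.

94.5 dB

Source at 7.6 m: Lp = 101.4 − 10·log₁₀(4π·7.6²) = 101.4 − 10·log₁₀(725.834) = 72.8 dB.
Σ 10^(Lᵢ/10) = 2.824e+09.
Combined level = 10 log₁₀(2.824e+09) = 94.5 dB.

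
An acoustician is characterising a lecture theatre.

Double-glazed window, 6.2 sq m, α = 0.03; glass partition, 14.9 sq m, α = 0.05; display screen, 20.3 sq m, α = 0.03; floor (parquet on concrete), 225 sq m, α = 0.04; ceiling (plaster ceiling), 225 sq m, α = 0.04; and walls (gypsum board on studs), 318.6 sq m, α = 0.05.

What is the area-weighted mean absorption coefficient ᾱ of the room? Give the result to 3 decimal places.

S = Σ Sᵢ = 6.2 + 14.9 + 20.3 + 225 + 225 + 318.6 = 810.0 sq m.
Weighted sum Σ Sα = 35.470.
ᾱ = 35.470 / 810.0 = 0.044.

0.044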